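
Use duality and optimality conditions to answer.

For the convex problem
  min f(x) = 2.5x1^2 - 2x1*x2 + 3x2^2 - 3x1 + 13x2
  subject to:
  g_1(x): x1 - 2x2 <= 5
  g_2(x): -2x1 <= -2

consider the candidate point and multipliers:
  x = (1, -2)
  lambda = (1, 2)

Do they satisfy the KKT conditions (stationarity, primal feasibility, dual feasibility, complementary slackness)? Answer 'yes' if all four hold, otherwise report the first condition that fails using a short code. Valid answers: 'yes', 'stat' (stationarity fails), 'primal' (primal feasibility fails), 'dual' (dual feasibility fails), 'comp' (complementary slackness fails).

Gradient of f: grad f(x) = Q x + c = (6, -1)
Constraint values g_i(x) = a_i^T x - b_i:
  g_1((1, -2)) = 0
  g_2((1, -2)) = 0
Stationarity residual: grad f(x) + sum_i lambda_i a_i = (3, -3)
  -> stationarity FAILS
Primal feasibility (all g_i <= 0): OK
Dual feasibility (all lambda_i >= 0): OK
Complementary slackness (lambda_i * g_i(x) = 0 for all i): OK

Verdict: the first failing condition is stationarity -> stat.

stat


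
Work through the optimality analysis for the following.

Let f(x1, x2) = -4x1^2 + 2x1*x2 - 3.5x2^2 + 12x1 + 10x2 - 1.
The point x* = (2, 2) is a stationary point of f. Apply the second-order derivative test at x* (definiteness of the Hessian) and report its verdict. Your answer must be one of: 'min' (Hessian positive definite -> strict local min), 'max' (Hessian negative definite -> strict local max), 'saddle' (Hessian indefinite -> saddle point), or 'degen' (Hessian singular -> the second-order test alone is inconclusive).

Compute the Hessian H = grad^2 f:
  H = [[-8, 2], [2, -7]]
Verify stationarity: grad f(x*) = H x* + g = (0, 0).
Eigenvalues of H: -9.5616, -5.4384.
Both eigenvalues < 0, so H is negative definite -> x* is a strict local max.

max


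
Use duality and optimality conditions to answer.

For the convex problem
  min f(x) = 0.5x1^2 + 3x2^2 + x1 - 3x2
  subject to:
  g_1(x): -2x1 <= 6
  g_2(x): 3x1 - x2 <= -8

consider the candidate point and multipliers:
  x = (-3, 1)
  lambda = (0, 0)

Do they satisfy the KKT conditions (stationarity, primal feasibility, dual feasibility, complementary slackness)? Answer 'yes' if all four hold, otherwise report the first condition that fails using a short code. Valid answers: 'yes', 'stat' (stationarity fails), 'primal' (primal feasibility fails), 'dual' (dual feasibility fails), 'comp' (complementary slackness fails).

Gradient of f: grad f(x) = Q x + c = (-2, 3)
Constraint values g_i(x) = a_i^T x - b_i:
  g_1((-3, 1)) = 0
  g_2((-3, 1)) = -2
Stationarity residual: grad f(x) + sum_i lambda_i a_i = (-2, 3)
  -> stationarity FAILS
Primal feasibility (all g_i <= 0): OK
Dual feasibility (all lambda_i >= 0): OK
Complementary slackness (lambda_i * g_i(x) = 0 for all i): OK

Verdict: the first failing condition is stationarity -> stat.

stat


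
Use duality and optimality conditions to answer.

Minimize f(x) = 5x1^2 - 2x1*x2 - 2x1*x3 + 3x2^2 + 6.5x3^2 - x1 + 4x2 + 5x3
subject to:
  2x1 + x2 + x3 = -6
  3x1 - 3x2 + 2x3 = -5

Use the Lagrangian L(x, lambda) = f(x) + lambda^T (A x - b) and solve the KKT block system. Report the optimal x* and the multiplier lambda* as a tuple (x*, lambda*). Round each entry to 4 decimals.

Form the Lagrangian:
  L(x, lambda) = (1/2) x^T Q x + c^T x + lambda^T (A x - b)
Stationarity (grad_x L = 0): Q x + c + A^T lambda = 0.
Primal feasibility: A x = b.

This gives the KKT block system:
  [ Q   A^T ] [ x     ]   [-c ]
  [ A    0  ] [ lambda ] = [ b ]

Solving the linear system:
  x*      = (-1.831, -1.0338, -1.3042)
  lambda* = (4.3917, 1.9503)
  f(x*)   = 13.6382

x* = (-1.831, -1.0338, -1.3042), lambda* = (4.3917, 1.9503)


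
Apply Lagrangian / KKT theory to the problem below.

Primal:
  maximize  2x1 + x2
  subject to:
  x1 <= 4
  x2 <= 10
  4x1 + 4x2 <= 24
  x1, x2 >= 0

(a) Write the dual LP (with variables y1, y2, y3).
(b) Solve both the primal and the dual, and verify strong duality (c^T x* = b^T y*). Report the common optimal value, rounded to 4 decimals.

The standard primal-dual pair for 'max c^T x s.t. A x <= b, x >= 0' is:
  Dual:  min b^T y  s.t.  A^T y >= c,  y >= 0.

So the dual LP is:
  minimize  4y1 + 10y2 + 24y3
  subject to:
    y1 + 4y3 >= 2
    y2 + 4y3 >= 1
    y1, y2, y3 >= 0

Solving the primal: x* = (4, 2).
  primal value c^T x* = 10.
Solving the dual: y* = (1, 0, 0.25).
  dual value b^T y* = 10.
Strong duality: c^T x* = b^T y*. Confirmed.

10


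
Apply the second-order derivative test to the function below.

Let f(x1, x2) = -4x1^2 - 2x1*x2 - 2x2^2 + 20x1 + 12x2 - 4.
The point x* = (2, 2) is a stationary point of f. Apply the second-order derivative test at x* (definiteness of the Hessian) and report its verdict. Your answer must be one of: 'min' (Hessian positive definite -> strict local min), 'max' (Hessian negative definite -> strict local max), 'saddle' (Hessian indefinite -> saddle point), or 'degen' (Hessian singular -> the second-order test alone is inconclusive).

Compute the Hessian H = grad^2 f:
  H = [[-8, -2], [-2, -4]]
Verify stationarity: grad f(x*) = H x* + g = (0, 0).
Eigenvalues of H: -8.8284, -3.1716.
Both eigenvalues < 0, so H is negative definite -> x* is a strict local max.

max


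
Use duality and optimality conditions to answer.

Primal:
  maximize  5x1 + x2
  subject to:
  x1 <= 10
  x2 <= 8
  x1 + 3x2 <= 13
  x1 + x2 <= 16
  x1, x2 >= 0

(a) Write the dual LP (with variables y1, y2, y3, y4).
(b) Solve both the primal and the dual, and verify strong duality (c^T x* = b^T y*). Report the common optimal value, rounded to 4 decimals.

The standard primal-dual pair for 'max c^T x s.t. A x <= b, x >= 0' is:
  Dual:  min b^T y  s.t.  A^T y >= c,  y >= 0.

So the dual LP is:
  minimize  10y1 + 8y2 + 13y3 + 16y4
  subject to:
    y1 + y3 + y4 >= 5
    y2 + 3y3 + y4 >= 1
    y1, y2, y3, y4 >= 0

Solving the primal: x* = (10, 1).
  primal value c^T x* = 51.
Solving the dual: y* = (4.6667, 0, 0.3333, 0).
  dual value b^T y* = 51.
Strong duality: c^T x* = b^T y*. Confirmed.

51


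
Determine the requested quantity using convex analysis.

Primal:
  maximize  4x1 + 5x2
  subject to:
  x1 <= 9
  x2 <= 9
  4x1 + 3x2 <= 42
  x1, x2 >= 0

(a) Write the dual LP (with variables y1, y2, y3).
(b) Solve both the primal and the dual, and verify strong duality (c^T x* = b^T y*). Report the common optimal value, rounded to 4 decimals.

The standard primal-dual pair for 'max c^T x s.t. A x <= b, x >= 0' is:
  Dual:  min b^T y  s.t.  A^T y >= c,  y >= 0.

So the dual LP is:
  minimize  9y1 + 9y2 + 42y3
  subject to:
    y1 + 4y3 >= 4
    y2 + 3y3 >= 5
    y1, y2, y3 >= 0

Solving the primal: x* = (3.75, 9).
  primal value c^T x* = 60.
Solving the dual: y* = (0, 2, 1).
  dual value b^T y* = 60.
Strong duality: c^T x* = b^T y*. Confirmed.

60


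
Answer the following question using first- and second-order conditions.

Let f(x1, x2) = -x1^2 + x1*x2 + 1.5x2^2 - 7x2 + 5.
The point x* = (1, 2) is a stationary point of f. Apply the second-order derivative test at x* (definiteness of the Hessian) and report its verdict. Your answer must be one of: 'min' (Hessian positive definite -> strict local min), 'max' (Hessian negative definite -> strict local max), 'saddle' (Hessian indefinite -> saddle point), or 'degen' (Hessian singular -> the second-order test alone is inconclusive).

Compute the Hessian H = grad^2 f:
  H = [[-2, 1], [1, 3]]
Verify stationarity: grad f(x*) = H x* + g = (0, 0).
Eigenvalues of H: -2.1926, 3.1926.
Eigenvalues have mixed signs, so H is indefinite -> x* is a saddle point.

saddle


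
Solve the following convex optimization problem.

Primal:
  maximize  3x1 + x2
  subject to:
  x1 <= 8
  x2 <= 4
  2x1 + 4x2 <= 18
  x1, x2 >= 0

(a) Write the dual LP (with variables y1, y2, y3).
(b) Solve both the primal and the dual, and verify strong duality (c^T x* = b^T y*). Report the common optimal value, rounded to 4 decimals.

The standard primal-dual pair for 'max c^T x s.t. A x <= b, x >= 0' is:
  Dual:  min b^T y  s.t.  A^T y >= c,  y >= 0.

So the dual LP is:
  minimize  8y1 + 4y2 + 18y3
  subject to:
    y1 + 2y3 >= 3
    y2 + 4y3 >= 1
    y1, y2, y3 >= 0

Solving the primal: x* = (8, 0.5).
  primal value c^T x* = 24.5.
Solving the dual: y* = (2.5, 0, 0.25).
  dual value b^T y* = 24.5.
Strong duality: c^T x* = b^T y*. Confirmed.

24.5


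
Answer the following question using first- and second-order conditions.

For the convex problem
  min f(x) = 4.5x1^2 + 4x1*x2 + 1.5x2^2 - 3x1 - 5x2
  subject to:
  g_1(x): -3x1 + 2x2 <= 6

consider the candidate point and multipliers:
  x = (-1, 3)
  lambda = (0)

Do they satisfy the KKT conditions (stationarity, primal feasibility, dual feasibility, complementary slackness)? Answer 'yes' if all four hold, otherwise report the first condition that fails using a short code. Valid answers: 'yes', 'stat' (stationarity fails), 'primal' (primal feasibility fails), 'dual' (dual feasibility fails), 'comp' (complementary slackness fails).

Gradient of f: grad f(x) = Q x + c = (0, 0)
Constraint values g_i(x) = a_i^T x - b_i:
  g_1((-1, 3)) = 3
Stationarity residual: grad f(x) + sum_i lambda_i a_i = (0, 0)
  -> stationarity OK
Primal feasibility (all g_i <= 0): FAILS
Dual feasibility (all lambda_i >= 0): OK
Complementary slackness (lambda_i * g_i(x) = 0 for all i): OK

Verdict: the first failing condition is primal_feasibility -> primal.

primal


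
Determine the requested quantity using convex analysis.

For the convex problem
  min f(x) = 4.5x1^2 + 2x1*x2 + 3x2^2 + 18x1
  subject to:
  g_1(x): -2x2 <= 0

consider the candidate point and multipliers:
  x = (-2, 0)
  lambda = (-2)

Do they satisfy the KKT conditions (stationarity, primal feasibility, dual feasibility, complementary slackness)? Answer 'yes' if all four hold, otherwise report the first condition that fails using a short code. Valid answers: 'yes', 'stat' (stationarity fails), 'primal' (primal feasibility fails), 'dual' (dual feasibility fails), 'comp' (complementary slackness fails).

Gradient of f: grad f(x) = Q x + c = (0, -4)
Constraint values g_i(x) = a_i^T x - b_i:
  g_1((-2, 0)) = 0
Stationarity residual: grad f(x) + sum_i lambda_i a_i = (0, 0)
  -> stationarity OK
Primal feasibility (all g_i <= 0): OK
Dual feasibility (all lambda_i >= 0): FAILS
Complementary slackness (lambda_i * g_i(x) = 0 for all i): OK

Verdict: the first failing condition is dual_feasibility -> dual.

dual


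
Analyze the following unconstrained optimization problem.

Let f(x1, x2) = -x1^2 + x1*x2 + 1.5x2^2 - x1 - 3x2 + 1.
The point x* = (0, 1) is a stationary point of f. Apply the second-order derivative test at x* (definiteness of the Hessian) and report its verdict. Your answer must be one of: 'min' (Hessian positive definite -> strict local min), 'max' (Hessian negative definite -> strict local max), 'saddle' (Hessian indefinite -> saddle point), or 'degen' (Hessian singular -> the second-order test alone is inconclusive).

Compute the Hessian H = grad^2 f:
  H = [[-2, 1], [1, 3]]
Verify stationarity: grad f(x*) = H x* + g = (0, 0).
Eigenvalues of H: -2.1926, 3.1926.
Eigenvalues have mixed signs, so H is indefinite -> x* is a saddle point.

saddle


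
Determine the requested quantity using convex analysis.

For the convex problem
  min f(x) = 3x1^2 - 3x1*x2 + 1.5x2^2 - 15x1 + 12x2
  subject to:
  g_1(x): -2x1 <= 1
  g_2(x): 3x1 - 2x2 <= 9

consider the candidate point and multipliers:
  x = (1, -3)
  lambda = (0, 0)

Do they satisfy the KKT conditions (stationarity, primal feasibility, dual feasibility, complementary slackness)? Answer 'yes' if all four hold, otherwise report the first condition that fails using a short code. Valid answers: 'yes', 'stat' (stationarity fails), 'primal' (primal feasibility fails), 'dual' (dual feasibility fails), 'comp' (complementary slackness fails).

Gradient of f: grad f(x) = Q x + c = (0, 0)
Constraint values g_i(x) = a_i^T x - b_i:
  g_1((1, -3)) = -3
  g_2((1, -3)) = 0
Stationarity residual: grad f(x) + sum_i lambda_i a_i = (0, 0)
  -> stationarity OK
Primal feasibility (all g_i <= 0): OK
Dual feasibility (all lambda_i >= 0): OK
Complementary slackness (lambda_i * g_i(x) = 0 for all i): OK

Verdict: yes, KKT holds.

yes


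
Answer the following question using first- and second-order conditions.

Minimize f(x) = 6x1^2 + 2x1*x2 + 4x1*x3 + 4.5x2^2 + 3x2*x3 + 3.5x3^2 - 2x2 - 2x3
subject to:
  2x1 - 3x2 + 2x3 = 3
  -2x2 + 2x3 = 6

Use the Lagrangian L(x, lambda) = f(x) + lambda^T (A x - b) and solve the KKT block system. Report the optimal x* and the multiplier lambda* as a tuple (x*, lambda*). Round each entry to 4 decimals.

Form the Lagrangian:
  L(x, lambda) = (1/2) x^T Q x + c^T x + lambda^T (A x - b)
Stationarity (grad_x L = 0): Q x + c + A^T lambda = 0.
Primal feasibility: A x = b.

This gives the KKT block system:
  [ Q   A^T ] [ x     ]   [-c ]
  [ A    0  ] [ lambda ] = [ b ]

Solving the linear system:
  x*      = (-1.7258, -0.4516, 2.5484)
  lambda* = (5.7097, -9.5)
  f(x*)   = 17.8387

x* = (-1.7258, -0.4516, 2.5484), lambda* = (5.7097, -9.5)


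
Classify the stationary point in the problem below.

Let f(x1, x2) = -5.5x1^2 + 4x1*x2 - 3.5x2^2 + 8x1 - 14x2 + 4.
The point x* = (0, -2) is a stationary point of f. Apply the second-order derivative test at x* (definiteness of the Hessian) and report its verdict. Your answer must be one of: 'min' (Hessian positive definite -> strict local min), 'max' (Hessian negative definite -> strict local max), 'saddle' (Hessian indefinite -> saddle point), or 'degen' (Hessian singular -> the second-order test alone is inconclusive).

Compute the Hessian H = grad^2 f:
  H = [[-11, 4], [4, -7]]
Verify stationarity: grad f(x*) = H x* + g = (0, 0).
Eigenvalues of H: -13.4721, -4.5279.
Both eigenvalues < 0, so H is negative definite -> x* is a strict local max.

max


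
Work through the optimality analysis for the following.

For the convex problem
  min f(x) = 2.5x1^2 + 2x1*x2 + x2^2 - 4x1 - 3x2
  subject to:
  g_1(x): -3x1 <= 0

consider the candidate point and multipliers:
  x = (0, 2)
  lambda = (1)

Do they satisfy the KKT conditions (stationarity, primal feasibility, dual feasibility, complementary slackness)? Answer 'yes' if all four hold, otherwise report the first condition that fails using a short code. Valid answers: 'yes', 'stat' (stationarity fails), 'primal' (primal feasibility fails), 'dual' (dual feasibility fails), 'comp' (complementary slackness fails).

Gradient of f: grad f(x) = Q x + c = (0, 1)
Constraint values g_i(x) = a_i^T x - b_i:
  g_1((0, 2)) = 0
Stationarity residual: grad f(x) + sum_i lambda_i a_i = (-3, 1)
  -> stationarity FAILS
Primal feasibility (all g_i <= 0): OK
Dual feasibility (all lambda_i >= 0): OK
Complementary slackness (lambda_i * g_i(x) = 0 for all i): OK

Verdict: the first failing condition is stationarity -> stat.

stat


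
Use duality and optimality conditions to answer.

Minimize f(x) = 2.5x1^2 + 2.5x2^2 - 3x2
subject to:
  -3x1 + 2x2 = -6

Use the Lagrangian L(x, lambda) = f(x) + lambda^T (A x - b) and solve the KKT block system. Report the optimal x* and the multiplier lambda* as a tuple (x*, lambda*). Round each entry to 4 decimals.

Form the Lagrangian:
  L(x, lambda) = (1/2) x^T Q x + c^T x + lambda^T (A x - b)
Stationarity (grad_x L = 0): Q x + c + A^T lambda = 0.
Primal feasibility: A x = b.

This gives the KKT block system:
  [ Q   A^T ] [ x     ]   [-c ]
  [ A    0  ] [ lambda ] = [ b ]

Solving the linear system:
  x*      = (1.6615, -0.5077)
  lambda* = (2.7692)
  f(x*)   = 9.0692

x* = (1.6615, -0.5077), lambda* = (2.7692)


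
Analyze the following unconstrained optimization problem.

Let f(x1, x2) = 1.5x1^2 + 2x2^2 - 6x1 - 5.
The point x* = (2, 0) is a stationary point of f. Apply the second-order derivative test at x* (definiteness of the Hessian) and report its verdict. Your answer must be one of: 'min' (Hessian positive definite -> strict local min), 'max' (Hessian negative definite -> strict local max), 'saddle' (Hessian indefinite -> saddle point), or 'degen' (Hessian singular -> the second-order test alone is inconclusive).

Compute the Hessian H = grad^2 f:
  H = [[3, 0], [0, 4]]
Verify stationarity: grad f(x*) = H x* + g = (0, 0).
Eigenvalues of H: 3, 4.
Both eigenvalues > 0, so H is positive definite -> x* is a strict local min.

min


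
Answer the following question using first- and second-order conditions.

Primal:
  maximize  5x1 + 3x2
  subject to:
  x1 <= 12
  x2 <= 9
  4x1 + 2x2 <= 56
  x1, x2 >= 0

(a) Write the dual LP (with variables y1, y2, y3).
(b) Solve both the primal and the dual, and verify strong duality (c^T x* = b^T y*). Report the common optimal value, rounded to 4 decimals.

The standard primal-dual pair for 'max c^T x s.t. A x <= b, x >= 0' is:
  Dual:  min b^T y  s.t.  A^T y >= c,  y >= 0.

So the dual LP is:
  minimize  12y1 + 9y2 + 56y3
  subject to:
    y1 + 4y3 >= 5
    y2 + 2y3 >= 3
    y1, y2, y3 >= 0

Solving the primal: x* = (9.5, 9).
  primal value c^T x* = 74.5.
Solving the dual: y* = (0, 0.5, 1.25).
  dual value b^T y* = 74.5.
Strong duality: c^T x* = b^T y*. Confirmed.

74.5


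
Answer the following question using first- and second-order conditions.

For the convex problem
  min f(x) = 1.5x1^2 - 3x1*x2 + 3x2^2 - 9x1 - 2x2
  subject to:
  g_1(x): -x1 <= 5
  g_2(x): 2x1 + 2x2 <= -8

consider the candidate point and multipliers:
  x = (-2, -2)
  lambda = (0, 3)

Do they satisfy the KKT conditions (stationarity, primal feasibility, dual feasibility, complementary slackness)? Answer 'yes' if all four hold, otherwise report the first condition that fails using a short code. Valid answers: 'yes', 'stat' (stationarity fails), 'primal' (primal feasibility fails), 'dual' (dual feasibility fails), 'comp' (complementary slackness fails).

Gradient of f: grad f(x) = Q x + c = (-9, -8)
Constraint values g_i(x) = a_i^T x - b_i:
  g_1((-2, -2)) = -3
  g_2((-2, -2)) = 0
Stationarity residual: grad f(x) + sum_i lambda_i a_i = (-3, -2)
  -> stationarity FAILS
Primal feasibility (all g_i <= 0): OK
Dual feasibility (all lambda_i >= 0): OK
Complementary slackness (lambda_i * g_i(x) = 0 for all i): OK

Verdict: the first failing condition is stationarity -> stat.

stat


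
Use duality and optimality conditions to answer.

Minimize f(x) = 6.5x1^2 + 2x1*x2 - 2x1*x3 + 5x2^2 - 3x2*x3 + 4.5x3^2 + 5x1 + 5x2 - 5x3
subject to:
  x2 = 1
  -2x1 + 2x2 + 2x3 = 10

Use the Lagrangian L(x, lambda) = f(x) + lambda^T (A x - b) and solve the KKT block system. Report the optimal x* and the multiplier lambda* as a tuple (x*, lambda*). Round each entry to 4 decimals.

Form the Lagrangian:
  L(x, lambda) = (1/2) x^T Q x + c^T x + lambda^T (A x - b)
Stationarity (grad_x L = 0): Q x + c + A^T lambda = 0.
Primal feasibility: A x = b.

This gives the KKT block system:
  [ Q   A^T ] [ x     ]   [-c ]
  [ A    0  ] [ lambda ] = [ b ]

Solving the linear system:
  x*      = (-1.5, 1, 2.5)
  lambda* = (13, -8.75)
  f(x*)   = 29.75

x* = (-1.5, 1, 2.5), lambda* = (13, -8.75)


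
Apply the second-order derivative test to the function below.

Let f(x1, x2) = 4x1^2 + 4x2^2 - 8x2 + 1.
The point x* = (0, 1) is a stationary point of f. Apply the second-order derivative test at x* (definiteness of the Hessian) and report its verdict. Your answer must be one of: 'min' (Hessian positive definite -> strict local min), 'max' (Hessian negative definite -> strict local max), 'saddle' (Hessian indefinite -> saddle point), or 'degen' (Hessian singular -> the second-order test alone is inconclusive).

Compute the Hessian H = grad^2 f:
  H = [[8, 0], [0, 8]]
Verify stationarity: grad f(x*) = H x* + g = (0, 0).
Eigenvalues of H: 8, 8.
Both eigenvalues > 0, so H is positive definite -> x* is a strict local min.

min


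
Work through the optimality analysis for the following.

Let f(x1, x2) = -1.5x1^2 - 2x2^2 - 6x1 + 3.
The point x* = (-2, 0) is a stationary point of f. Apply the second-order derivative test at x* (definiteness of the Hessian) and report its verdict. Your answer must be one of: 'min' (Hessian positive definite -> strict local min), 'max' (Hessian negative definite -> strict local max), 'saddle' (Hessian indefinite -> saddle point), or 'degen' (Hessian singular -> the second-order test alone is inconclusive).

Compute the Hessian H = grad^2 f:
  H = [[-3, 0], [0, -4]]
Verify stationarity: grad f(x*) = H x* + g = (0, 0).
Eigenvalues of H: -4, -3.
Both eigenvalues < 0, so H is negative definite -> x* is a strict local max.

max


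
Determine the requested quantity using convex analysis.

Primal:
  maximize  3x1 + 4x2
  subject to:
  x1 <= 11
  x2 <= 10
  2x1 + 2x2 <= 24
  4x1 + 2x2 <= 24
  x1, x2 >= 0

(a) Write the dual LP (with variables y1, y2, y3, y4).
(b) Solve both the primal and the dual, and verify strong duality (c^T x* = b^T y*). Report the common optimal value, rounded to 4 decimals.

The standard primal-dual pair for 'max c^T x s.t. A x <= b, x >= 0' is:
  Dual:  min b^T y  s.t.  A^T y >= c,  y >= 0.

So the dual LP is:
  minimize  11y1 + 10y2 + 24y3 + 24y4
  subject to:
    y1 + 2y3 + 4y4 >= 3
    y2 + 2y3 + 2y4 >= 4
    y1, y2, y3, y4 >= 0

Solving the primal: x* = (1, 10).
  primal value c^T x* = 43.
Solving the dual: y* = (0, 2.5, 0, 0.75).
  dual value b^T y* = 43.
Strong duality: c^T x* = b^T y*. Confirmed.

43


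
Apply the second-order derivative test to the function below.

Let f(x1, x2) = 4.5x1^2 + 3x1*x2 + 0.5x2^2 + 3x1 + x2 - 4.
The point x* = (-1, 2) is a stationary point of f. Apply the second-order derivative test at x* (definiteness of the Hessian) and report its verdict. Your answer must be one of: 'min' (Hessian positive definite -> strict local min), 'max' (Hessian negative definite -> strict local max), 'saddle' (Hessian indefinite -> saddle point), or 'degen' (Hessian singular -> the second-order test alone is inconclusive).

Compute the Hessian H = grad^2 f:
  H = [[9, 3], [3, 1]]
Verify stationarity: grad f(x*) = H x* + g = (0, 0).
Eigenvalues of H: 0, 10.
H has a zero eigenvalue (singular; positive semidefinite but not definite), so H is neither positive definite, negative definite, nor indefinite. The second-order test alone is inconclusive -> degen.
(Indeed, f is constant along the null direction of H through x*, so x* is not a strict local extremum.)

degen


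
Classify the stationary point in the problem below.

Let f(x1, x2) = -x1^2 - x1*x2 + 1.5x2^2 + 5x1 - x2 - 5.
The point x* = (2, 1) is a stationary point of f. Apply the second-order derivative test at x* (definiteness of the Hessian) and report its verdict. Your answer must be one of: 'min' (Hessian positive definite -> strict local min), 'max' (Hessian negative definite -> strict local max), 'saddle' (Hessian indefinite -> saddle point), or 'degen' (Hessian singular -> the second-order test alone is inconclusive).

Compute the Hessian H = grad^2 f:
  H = [[-2, -1], [-1, 3]]
Verify stationarity: grad f(x*) = H x* + g = (0, 0).
Eigenvalues of H: -2.1926, 3.1926.
Eigenvalues have mixed signs, so H is indefinite -> x* is a saddle point.

saddle


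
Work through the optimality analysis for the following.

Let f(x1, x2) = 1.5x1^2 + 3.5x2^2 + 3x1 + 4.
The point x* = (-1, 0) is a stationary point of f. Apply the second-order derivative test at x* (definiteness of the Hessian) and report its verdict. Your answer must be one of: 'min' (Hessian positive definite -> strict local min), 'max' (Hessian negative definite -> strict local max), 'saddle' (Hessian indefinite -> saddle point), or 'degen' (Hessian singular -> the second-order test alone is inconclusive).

Compute the Hessian H = grad^2 f:
  H = [[3, 0], [0, 7]]
Verify stationarity: grad f(x*) = H x* + g = (0, 0).
Eigenvalues of H: 3, 7.
Both eigenvalues > 0, so H is positive definite -> x* is a strict local min.

min


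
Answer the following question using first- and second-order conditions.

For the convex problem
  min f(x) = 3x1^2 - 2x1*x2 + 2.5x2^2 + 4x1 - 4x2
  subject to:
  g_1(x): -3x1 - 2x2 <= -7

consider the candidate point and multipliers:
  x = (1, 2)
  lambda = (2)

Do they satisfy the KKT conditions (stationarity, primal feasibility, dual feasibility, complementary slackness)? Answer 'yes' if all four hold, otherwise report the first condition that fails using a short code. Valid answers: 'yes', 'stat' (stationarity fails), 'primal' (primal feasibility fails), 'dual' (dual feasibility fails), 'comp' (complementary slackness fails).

Gradient of f: grad f(x) = Q x + c = (6, 4)
Constraint values g_i(x) = a_i^T x - b_i:
  g_1((1, 2)) = 0
Stationarity residual: grad f(x) + sum_i lambda_i a_i = (0, 0)
  -> stationarity OK
Primal feasibility (all g_i <= 0): OK
Dual feasibility (all lambda_i >= 0): OK
Complementary slackness (lambda_i * g_i(x) = 0 for all i): OK

Verdict: yes, KKT holds.

yes


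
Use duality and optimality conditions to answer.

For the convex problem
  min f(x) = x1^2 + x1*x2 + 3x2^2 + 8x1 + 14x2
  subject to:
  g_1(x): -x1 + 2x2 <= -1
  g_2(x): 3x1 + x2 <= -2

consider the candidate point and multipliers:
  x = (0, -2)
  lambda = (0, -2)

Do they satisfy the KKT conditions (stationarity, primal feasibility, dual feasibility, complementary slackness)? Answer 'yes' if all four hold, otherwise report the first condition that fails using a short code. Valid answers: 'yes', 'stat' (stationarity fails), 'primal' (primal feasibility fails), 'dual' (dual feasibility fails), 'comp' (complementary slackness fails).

Gradient of f: grad f(x) = Q x + c = (6, 2)
Constraint values g_i(x) = a_i^T x - b_i:
  g_1((0, -2)) = -3
  g_2((0, -2)) = 0
Stationarity residual: grad f(x) + sum_i lambda_i a_i = (0, 0)
  -> stationarity OK
Primal feasibility (all g_i <= 0): OK
Dual feasibility (all lambda_i >= 0): FAILS
Complementary slackness (lambda_i * g_i(x) = 0 for all i): OK

Verdict: the first failing condition is dual_feasibility -> dual.

dual


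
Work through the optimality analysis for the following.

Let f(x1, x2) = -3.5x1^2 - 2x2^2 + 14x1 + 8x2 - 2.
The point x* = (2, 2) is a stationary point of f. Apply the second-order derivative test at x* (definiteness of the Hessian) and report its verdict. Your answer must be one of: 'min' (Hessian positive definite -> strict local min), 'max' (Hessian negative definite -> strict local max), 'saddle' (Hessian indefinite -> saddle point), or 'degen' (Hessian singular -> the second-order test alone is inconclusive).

Compute the Hessian H = grad^2 f:
  H = [[-7, 0], [0, -4]]
Verify stationarity: grad f(x*) = H x* + g = (0, 0).
Eigenvalues of H: -7, -4.
Both eigenvalues < 0, so H is negative definite -> x* is a strict local max.

max


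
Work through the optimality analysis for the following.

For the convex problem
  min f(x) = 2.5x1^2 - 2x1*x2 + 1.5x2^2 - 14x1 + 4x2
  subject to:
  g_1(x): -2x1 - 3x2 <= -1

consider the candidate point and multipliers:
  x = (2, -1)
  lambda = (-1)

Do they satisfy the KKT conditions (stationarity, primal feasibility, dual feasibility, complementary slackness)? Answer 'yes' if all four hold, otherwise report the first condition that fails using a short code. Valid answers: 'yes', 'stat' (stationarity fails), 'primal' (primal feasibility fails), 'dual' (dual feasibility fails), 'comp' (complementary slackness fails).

Gradient of f: grad f(x) = Q x + c = (-2, -3)
Constraint values g_i(x) = a_i^T x - b_i:
  g_1((2, -1)) = 0
Stationarity residual: grad f(x) + sum_i lambda_i a_i = (0, 0)
  -> stationarity OK
Primal feasibility (all g_i <= 0): OK
Dual feasibility (all lambda_i >= 0): FAILS
Complementary slackness (lambda_i * g_i(x) = 0 for all i): OK

Verdict: the first failing condition is dual_feasibility -> dual.

dual


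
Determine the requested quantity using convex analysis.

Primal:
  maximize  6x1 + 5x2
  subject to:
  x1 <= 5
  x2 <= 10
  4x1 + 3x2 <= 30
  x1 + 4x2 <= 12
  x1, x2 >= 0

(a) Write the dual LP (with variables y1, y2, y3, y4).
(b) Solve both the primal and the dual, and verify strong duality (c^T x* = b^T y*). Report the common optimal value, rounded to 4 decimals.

The standard primal-dual pair for 'max c^T x s.t. A x <= b, x >= 0' is:
  Dual:  min b^T y  s.t.  A^T y >= c,  y >= 0.

So the dual LP is:
  minimize  5y1 + 10y2 + 30y3 + 12y4
  subject to:
    y1 + 4y3 + y4 >= 6
    y2 + 3y3 + 4y4 >= 5
    y1, y2, y3, y4 >= 0

Solving the primal: x* = (5, 1.75).
  primal value c^T x* = 38.75.
Solving the dual: y* = (4.75, 0, 0, 1.25).
  dual value b^T y* = 38.75.
Strong duality: c^T x* = b^T y*. Confirmed.

38.75


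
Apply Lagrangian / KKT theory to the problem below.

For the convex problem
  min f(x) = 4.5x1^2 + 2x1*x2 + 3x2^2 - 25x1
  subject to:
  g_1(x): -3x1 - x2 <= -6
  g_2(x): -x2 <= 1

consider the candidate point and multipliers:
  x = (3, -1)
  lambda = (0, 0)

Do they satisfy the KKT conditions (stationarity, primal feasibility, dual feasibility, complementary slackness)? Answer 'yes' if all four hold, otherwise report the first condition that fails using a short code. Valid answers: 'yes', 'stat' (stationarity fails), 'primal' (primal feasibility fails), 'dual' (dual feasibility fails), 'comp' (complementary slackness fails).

Gradient of f: grad f(x) = Q x + c = (0, 0)
Constraint values g_i(x) = a_i^T x - b_i:
  g_1((3, -1)) = -2
  g_2((3, -1)) = 0
Stationarity residual: grad f(x) + sum_i lambda_i a_i = (0, 0)
  -> stationarity OK
Primal feasibility (all g_i <= 0): OK
Dual feasibility (all lambda_i >= 0): OK
Complementary slackness (lambda_i * g_i(x) = 0 for all i): OK

Verdict: yes, KKT holds.

yes


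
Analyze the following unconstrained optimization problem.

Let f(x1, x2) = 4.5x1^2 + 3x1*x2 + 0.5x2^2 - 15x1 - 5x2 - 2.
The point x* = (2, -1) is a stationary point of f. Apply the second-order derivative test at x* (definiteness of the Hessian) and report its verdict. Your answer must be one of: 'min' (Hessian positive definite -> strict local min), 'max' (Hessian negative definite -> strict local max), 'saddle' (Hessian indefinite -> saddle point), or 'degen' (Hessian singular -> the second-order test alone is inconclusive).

Compute the Hessian H = grad^2 f:
  H = [[9, 3], [3, 1]]
Verify stationarity: grad f(x*) = H x* + g = (0, 0).
Eigenvalues of H: 0, 10.
H has a zero eigenvalue (singular; positive semidefinite but not definite), so H is neither positive definite, negative definite, nor indefinite. The second-order test alone is inconclusive -> degen.
(Indeed, f is constant along the null direction of H through x*, so x* is not a strict local extremum.)

degen


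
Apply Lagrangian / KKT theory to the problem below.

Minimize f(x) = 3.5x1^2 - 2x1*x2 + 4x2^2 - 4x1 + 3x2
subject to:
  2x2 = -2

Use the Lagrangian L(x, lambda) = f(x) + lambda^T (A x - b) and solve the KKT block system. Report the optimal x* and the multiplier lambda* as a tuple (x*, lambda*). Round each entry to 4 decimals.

Form the Lagrangian:
  L(x, lambda) = (1/2) x^T Q x + c^T x + lambda^T (A x - b)
Stationarity (grad_x L = 0): Q x + c + A^T lambda = 0.
Primal feasibility: A x = b.

This gives the KKT block system:
  [ Q   A^T ] [ x     ]   [-c ]
  [ A    0  ] [ lambda ] = [ b ]

Solving the linear system:
  x*      = (0.2857, -1)
  lambda* = (2.7857)
  f(x*)   = 0.7143

x* = (0.2857, -1), lambda* = (2.7857)


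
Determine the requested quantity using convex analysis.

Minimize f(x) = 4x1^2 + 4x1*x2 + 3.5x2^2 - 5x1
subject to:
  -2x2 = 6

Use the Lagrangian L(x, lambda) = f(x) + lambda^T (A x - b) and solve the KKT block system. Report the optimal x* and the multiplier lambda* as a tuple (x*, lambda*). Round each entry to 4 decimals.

Form the Lagrangian:
  L(x, lambda) = (1/2) x^T Q x + c^T x + lambda^T (A x - b)
Stationarity (grad_x L = 0): Q x + c + A^T lambda = 0.
Primal feasibility: A x = b.

This gives the KKT block system:
  [ Q   A^T ] [ x     ]   [-c ]
  [ A    0  ] [ lambda ] = [ b ]

Solving the linear system:
  x*      = (2.125, -3)
  lambda* = (-6.25)
  f(x*)   = 13.4375

x* = (2.125, -3), lambda* = (-6.25)


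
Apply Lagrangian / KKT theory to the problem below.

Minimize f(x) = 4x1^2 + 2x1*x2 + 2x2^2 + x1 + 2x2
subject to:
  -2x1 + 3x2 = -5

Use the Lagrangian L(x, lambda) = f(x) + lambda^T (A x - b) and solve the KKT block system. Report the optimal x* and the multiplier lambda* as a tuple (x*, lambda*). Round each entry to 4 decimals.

Form the Lagrangian:
  L(x, lambda) = (1/2) x^T Q x + c^T x + lambda^T (A x - b)
Stationarity (grad_x L = 0): Q x + c + A^T lambda = 0.
Primal feasibility: A x = b.

This gives the KKT block system:
  [ Q   A^T ] [ x     ]   [-c ]
  [ A    0  ] [ lambda ] = [ b ]

Solving the linear system:
  x*      = (0.4375, -1.375)
  lambda* = (0.875)
  f(x*)   = 1.0312

x* = (0.4375, -1.375), lambda* = (0.875)


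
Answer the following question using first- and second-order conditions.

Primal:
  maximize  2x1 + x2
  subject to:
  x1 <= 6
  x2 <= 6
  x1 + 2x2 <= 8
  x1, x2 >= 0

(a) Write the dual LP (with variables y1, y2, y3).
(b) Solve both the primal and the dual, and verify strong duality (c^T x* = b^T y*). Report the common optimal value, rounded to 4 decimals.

The standard primal-dual pair for 'max c^T x s.t. A x <= b, x >= 0' is:
  Dual:  min b^T y  s.t.  A^T y >= c,  y >= 0.

So the dual LP is:
  minimize  6y1 + 6y2 + 8y3
  subject to:
    y1 + y3 >= 2
    y2 + 2y3 >= 1
    y1, y2, y3 >= 0

Solving the primal: x* = (6, 1).
  primal value c^T x* = 13.
Solving the dual: y* = (1.5, 0, 0.5).
  dual value b^T y* = 13.
Strong duality: c^T x* = b^T y*. Confirmed.

13


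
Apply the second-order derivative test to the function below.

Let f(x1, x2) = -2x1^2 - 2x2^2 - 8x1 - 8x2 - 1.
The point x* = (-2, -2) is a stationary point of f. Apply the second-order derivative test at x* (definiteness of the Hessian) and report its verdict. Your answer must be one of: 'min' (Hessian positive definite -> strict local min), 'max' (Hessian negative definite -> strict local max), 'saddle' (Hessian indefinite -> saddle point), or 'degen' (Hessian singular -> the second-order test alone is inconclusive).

Compute the Hessian H = grad^2 f:
  H = [[-4, 0], [0, -4]]
Verify stationarity: grad f(x*) = H x* + g = (0, 0).
Eigenvalues of H: -4, -4.
Both eigenvalues < 0, so H is negative definite -> x* is a strict local max.

max


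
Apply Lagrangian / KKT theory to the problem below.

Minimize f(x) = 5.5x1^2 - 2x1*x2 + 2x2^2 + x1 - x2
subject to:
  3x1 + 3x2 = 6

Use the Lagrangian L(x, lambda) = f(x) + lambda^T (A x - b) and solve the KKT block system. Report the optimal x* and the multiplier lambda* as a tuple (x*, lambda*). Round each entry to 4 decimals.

Form the Lagrangian:
  L(x, lambda) = (1/2) x^T Q x + c^T x + lambda^T (A x - b)
Stationarity (grad_x L = 0): Q x + c + A^T lambda = 0.
Primal feasibility: A x = b.

This gives the KKT block system:
  [ Q   A^T ] [ x     ]   [-c ]
  [ A    0  ] [ lambda ] = [ b ]

Solving the linear system:
  x*      = (0.5263, 1.4737)
  lambda* = (-1.2807)
  f(x*)   = 3.3684

x* = (0.5263, 1.4737), lambda* = (-1.2807)


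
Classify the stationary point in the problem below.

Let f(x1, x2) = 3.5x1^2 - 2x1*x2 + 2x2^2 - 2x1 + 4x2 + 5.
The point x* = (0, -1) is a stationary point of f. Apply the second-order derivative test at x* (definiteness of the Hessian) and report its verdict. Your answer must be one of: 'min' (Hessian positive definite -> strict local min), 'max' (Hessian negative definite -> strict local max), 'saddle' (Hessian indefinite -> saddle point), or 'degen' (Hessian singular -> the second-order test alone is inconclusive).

Compute the Hessian H = grad^2 f:
  H = [[7, -2], [-2, 4]]
Verify stationarity: grad f(x*) = H x* + g = (0, 0).
Eigenvalues of H: 3, 8.
Both eigenvalues > 0, so H is positive definite -> x* is a strict local min.

min


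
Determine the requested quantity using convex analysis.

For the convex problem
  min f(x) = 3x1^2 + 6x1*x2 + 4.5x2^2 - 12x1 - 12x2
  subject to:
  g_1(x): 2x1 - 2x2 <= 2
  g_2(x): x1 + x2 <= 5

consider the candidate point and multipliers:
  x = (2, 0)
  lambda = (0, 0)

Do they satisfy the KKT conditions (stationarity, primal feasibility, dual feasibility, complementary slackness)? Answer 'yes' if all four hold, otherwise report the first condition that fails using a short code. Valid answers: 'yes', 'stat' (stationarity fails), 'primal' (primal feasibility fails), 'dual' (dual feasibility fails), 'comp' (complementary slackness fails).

Gradient of f: grad f(x) = Q x + c = (0, 0)
Constraint values g_i(x) = a_i^T x - b_i:
  g_1((2, 0)) = 2
  g_2((2, 0)) = -3
Stationarity residual: grad f(x) + sum_i lambda_i a_i = (0, 0)
  -> stationarity OK
Primal feasibility (all g_i <= 0): FAILS
Dual feasibility (all lambda_i >= 0): OK
Complementary slackness (lambda_i * g_i(x) = 0 for all i): OK

Verdict: the first failing condition is primal_feasibility -> primal.

primal


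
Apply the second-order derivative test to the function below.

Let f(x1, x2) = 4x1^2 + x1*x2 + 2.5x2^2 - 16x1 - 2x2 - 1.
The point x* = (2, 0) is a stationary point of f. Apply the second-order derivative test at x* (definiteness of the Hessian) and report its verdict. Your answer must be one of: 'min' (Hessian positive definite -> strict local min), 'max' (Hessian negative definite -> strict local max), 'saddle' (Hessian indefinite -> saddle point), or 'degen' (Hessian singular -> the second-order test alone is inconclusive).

Compute the Hessian H = grad^2 f:
  H = [[8, 1], [1, 5]]
Verify stationarity: grad f(x*) = H x* + g = (0, 0).
Eigenvalues of H: 4.6972, 8.3028.
Both eigenvalues > 0, so H is positive definite -> x* is a strict local min.

min


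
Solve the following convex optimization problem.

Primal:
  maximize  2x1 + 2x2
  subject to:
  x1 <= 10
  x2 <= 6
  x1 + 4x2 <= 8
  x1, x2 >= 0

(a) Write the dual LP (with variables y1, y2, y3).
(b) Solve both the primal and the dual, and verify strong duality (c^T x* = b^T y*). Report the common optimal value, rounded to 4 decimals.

The standard primal-dual pair for 'max c^T x s.t. A x <= b, x >= 0' is:
  Dual:  min b^T y  s.t.  A^T y >= c,  y >= 0.

So the dual LP is:
  minimize  10y1 + 6y2 + 8y3
  subject to:
    y1 + y3 >= 2
    y2 + 4y3 >= 2
    y1, y2, y3 >= 0

Solving the primal: x* = (8, 0).
  primal value c^T x* = 16.
Solving the dual: y* = (0, 0, 2).
  dual value b^T y* = 16.
Strong duality: c^T x* = b^T y*. Confirmed.

16


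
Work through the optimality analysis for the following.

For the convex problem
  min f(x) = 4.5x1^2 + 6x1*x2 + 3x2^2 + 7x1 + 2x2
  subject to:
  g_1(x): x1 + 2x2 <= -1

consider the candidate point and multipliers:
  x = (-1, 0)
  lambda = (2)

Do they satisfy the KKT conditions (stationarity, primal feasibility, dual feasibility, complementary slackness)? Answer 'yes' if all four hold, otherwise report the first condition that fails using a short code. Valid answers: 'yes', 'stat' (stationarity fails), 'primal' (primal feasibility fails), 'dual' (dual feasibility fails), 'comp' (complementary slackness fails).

Gradient of f: grad f(x) = Q x + c = (-2, -4)
Constraint values g_i(x) = a_i^T x - b_i:
  g_1((-1, 0)) = 0
Stationarity residual: grad f(x) + sum_i lambda_i a_i = (0, 0)
  -> stationarity OK
Primal feasibility (all g_i <= 0): OK
Dual feasibility (all lambda_i >= 0): OK
Complementary slackness (lambda_i * g_i(x) = 0 for all i): OK

Verdict: yes, KKT holds.

yes


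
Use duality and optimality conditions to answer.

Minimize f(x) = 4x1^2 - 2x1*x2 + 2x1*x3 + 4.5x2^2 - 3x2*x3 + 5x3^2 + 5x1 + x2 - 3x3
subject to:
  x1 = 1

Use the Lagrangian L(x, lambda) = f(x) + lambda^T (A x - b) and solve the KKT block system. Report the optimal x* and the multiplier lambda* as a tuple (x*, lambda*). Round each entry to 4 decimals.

Form the Lagrangian:
  L(x, lambda) = (1/2) x^T Q x + c^T x + lambda^T (A x - b)
Stationarity (grad_x L = 0): Q x + c + A^T lambda = 0.
Primal feasibility: A x = b.

This gives the KKT block system:
  [ Q   A^T ] [ x     ]   [-c ]
  [ A    0  ] [ lambda ] = [ b ]

Solving the linear system:
  x*      = (1, 0.1605, 0.1481)
  lambda* = (-12.9753)
  f(x*)   = 8.8457

x* = (1, 0.1605, 0.1481), lambda* = (-12.9753)


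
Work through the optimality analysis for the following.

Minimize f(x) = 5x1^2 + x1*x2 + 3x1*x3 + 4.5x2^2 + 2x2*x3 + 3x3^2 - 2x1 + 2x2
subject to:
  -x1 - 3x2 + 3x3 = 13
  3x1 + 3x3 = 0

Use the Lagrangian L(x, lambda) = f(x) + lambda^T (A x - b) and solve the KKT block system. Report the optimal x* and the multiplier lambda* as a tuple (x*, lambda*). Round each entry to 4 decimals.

Form the Lagrangian:
  L(x, lambda) = (1/2) x^T Q x + c^T x + lambda^T (A x - b)
Stationarity (grad_x L = 0): Q x + c + A^T lambda = 0.
Primal feasibility: A x = b.

This gives the KKT block system:
  [ Q   A^T ] [ x     ]   [-c ]
  [ A    0  ] [ lambda ] = [ b ]

Solving the linear system:
  x*      = (-1.8023, -1.9302, 1.8023)
  lambda* = (-4.5233, 4.0078)
  f(x*)   = 29.2733

x* = (-1.8023, -1.9302, 1.8023), lambda* = (-4.5233, 4.0078)
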